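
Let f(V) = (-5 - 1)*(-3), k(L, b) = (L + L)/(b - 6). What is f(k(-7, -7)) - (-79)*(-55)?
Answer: -4327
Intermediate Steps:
k(L, b) = 2*L/(-6 + b) (k(L, b) = (2*L)/(-6 + b) = 2*L/(-6 + b))
f(V) = 18 (f(V) = -6*(-3) = 18)
f(k(-7, -7)) - (-79)*(-55) = 18 - (-79)*(-55) = 18 - 1*4345 = 18 - 4345 = -4327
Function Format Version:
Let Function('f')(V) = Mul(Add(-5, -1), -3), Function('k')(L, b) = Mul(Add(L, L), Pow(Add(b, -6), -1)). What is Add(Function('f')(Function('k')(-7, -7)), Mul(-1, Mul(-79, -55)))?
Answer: -4327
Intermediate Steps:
Function('k')(L, b) = Mul(2, L, Pow(Add(-6, b), -1)) (Function('k')(L, b) = Mul(Mul(2, L), Pow(Add(-6, b), -1)) = Mul(2, L, Pow(Add(-6, b), -1)))
Function('f')(V) = 18 (Function('f')(V) = Mul(-6, -3) = 18)
Add(Function('f')(Function('k')(-7, -7)), Mul(-1, Mul(-79, -55))) = Add(18, Mul(-1, Mul(-79, -55))) = Add(18, Mul(-1, 4345)) = Add(18, -4345) = -4327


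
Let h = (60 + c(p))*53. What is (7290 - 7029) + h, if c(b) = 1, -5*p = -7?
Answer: 3494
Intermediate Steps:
p = 7/5 (p = -1/5*(-7) = 7/5 ≈ 1.4000)
h = 3233 (h = (60 + 1)*53 = 61*53 = 3233)
(7290 - 7029) + h = (7290 - 7029) + 3233 = 261 + 3233 = 3494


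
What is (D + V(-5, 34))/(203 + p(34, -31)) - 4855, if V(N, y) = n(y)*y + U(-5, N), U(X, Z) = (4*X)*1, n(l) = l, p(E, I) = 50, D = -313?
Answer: -1227492/253 ≈ -4851.8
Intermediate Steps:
U(X, Z) = 4*X
V(N, y) = -20 + y² (V(N, y) = y*y + 4*(-5) = y² - 20 = -20 + y²)
(D + V(-5, 34))/(203 + p(34, -31)) - 4855 = (-313 + (-20 + 34²))/(203 + 50) - 4855 = (-313 + (-20 + 1156))/253 - 4855 = (-313 + 1136)*(1/253) - 4855 = 823*(1/253) - 4855 = 823/253 - 4855 = -1227492/253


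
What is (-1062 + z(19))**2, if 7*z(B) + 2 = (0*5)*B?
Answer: 55294096/49 ≈ 1.1285e+6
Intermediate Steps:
z(B) = -2/7 (z(B) = -2/7 + ((0*5)*B)/7 = -2/7 + (0*B)/7 = -2/7 + (1/7)*0 = -2/7 + 0 = -2/7)
(-1062 + z(19))**2 = (-1062 - 2/7)**2 = (-7436/7)**2 = 55294096/49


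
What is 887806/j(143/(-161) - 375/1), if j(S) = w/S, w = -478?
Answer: 26864121754/38479 ≈ 6.9815e+5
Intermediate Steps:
j(S) = -478/S
887806/j(143/(-161) - 375/1) = 887806/((-478/(143/(-161) - 375/1))) = 887806/((-478/(143*(-1/161) - 375*1))) = 887806/((-478/(-143/161 - 375))) = 887806/((-478/(-60518/161))) = 887806/((-478*(-161/60518))) = 887806/(38479/30259) = 887806*(30259/38479) = 26864121754/38479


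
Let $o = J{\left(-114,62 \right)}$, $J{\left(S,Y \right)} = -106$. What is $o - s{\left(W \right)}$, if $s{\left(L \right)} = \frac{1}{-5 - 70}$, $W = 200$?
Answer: $- \frac{7949}{75} \approx -105.99$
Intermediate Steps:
$s{\left(L \right)} = - \frac{1}{75}$ ($s{\left(L \right)} = \frac{1}{-75} = - \frac{1}{75}$)
$o = -106$
$o - s{\left(W \right)} = -106 - - \frac{1}{75} = -106 + \frac{1}{75} = - \frac{7949}{75}$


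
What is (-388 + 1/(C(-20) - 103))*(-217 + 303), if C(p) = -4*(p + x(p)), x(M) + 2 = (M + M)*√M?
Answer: -3418385018/102445 - 5504*I*√5/102445 ≈ -33368.0 - 0.12014*I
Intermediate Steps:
x(M) = -2 + 2*M^(3/2) (x(M) = -2 + (M + M)*√M = -2 + (2*M)*√M = -2 + 2*M^(3/2))
C(p) = 8 - 8*p^(3/2) - 4*p (C(p) = -4*(p + (-2 + 2*p^(3/2))) = -4*(-2 + p + 2*p^(3/2)) = 8 - 8*p^(3/2) - 4*p)
(-388 + 1/(C(-20) - 103))*(-217 + 303) = (-388 + 1/((8 - (-320)*I*√5 - 4*(-20)) - 103))*(-217 + 303) = (-388 + 1/((8 - (-320)*I*√5 + 80) - 103))*86 = (-388 + 1/((8 + 320*I*√5 + 80) - 103))*86 = (-388 + 1/((88 + 320*I*√5) - 103))*86 = (-388 + 1/(-15 + 320*I*√5))*86 = -33368 + 86/(-15 + 320*I*√5)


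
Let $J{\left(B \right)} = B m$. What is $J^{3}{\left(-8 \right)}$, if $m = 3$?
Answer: $-13824$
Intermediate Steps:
$J{\left(B \right)} = 3 B$ ($J{\left(B \right)} = B 3 = 3 B$)
$J^{3}{\left(-8 \right)} = \left(3 \left(-8\right)\right)^{3} = \left(-24\right)^{3} = -13824$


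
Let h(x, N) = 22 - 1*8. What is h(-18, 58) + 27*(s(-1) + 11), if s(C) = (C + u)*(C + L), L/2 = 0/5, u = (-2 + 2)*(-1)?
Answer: 338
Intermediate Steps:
h(x, N) = 14 (h(x, N) = 22 - 8 = 14)
u = 0 (u = 0*(-1) = 0)
L = 0 (L = 2*(0/5) = 2*(0*(⅕)) = 2*0 = 0)
s(C) = C² (s(C) = (C + 0)*(C + 0) = C*C = C²)
h(-18, 58) + 27*(s(-1) + 11) = 14 + 27*((-1)² + 11) = 14 + 27*(1 + 11) = 14 + 27*12 = 14 + 324 = 338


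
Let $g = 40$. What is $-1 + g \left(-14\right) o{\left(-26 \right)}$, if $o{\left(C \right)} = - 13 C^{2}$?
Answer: $4921279$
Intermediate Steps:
$-1 + g \left(-14\right) o{\left(-26 \right)} = -1 + 40 \left(-14\right) \left(- 13 \left(-26\right)^{2}\right) = -1 - 560 \left(\left(-13\right) 676\right) = -1 - -4921280 = -1 + 4921280 = 4921279$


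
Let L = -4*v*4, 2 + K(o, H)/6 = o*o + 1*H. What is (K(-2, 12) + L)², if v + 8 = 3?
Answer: 26896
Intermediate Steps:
v = -5 (v = -8 + 3 = -5)
K(o, H) = -12 + 6*H + 6*o² (K(o, H) = -12 + 6*(o*o + 1*H) = -12 + 6*(o² + H) = -12 + 6*(H + o²) = -12 + (6*H + 6*o²) = -12 + 6*H + 6*o²)
L = 80 (L = -4*(-5)*4 = 20*4 = 80)
(K(-2, 12) + L)² = ((-12 + 6*12 + 6*(-2)²) + 80)² = ((-12 + 72 + 6*4) + 80)² = ((-12 + 72 + 24) + 80)² = (84 + 80)² = 164² = 26896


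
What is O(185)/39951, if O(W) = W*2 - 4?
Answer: 122/13317 ≈ 0.0091612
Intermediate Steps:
O(W) = -4 + 2*W (O(W) = 2*W - 4 = -4 + 2*W)
O(185)/39951 = (-4 + 2*185)/39951 = (-4 + 370)*(1/39951) = 366*(1/39951) = 122/13317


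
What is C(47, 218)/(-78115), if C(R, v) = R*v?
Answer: -10246/78115 ≈ -0.13117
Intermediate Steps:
C(47, 218)/(-78115) = (47*218)/(-78115) = 10246*(-1/78115) = -10246/78115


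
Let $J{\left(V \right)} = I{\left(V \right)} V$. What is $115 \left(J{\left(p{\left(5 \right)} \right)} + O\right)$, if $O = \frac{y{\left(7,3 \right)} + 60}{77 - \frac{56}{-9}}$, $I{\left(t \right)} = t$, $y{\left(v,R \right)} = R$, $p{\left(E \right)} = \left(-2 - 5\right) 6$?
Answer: $\frac{21715335}{107} \approx 2.0295 \cdot 10^{5}$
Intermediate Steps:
$p{\left(E \right)} = -42$ ($p{\left(E \right)} = \left(-7\right) 6 = -42$)
$J{\left(V \right)} = V^{2}$ ($J{\left(V \right)} = V V = V^{2}$)
$O = \frac{81}{107}$ ($O = \frac{3 + 60}{77 - \frac{56}{-9}} = \frac{63}{77 - - \frac{56}{9}} = \frac{63}{77 + \frac{56}{9}} = \frac{63}{\frac{749}{9}} = 63 \cdot \frac{9}{749} = \frac{81}{107} \approx 0.75701$)
$115 \left(J{\left(p{\left(5 \right)} \right)} + O\right) = 115 \left(\left(-42\right)^{2} + \frac{81}{107}\right) = 115 \left(1764 + \frac{81}{107}\right) = 115 \cdot \frac{188829}{107} = \frac{21715335}{107}$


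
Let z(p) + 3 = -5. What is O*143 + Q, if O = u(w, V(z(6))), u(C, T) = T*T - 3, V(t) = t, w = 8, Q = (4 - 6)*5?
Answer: 8713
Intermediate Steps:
z(p) = -8 (z(p) = -3 - 5 = -8)
Q = -10 (Q = -2*5 = -10)
u(C, T) = -3 + T**2 (u(C, T) = T**2 - 3 = -3 + T**2)
O = 61 (O = -3 + (-8)**2 = -3 + 64 = 61)
O*143 + Q = 61*143 - 10 = 8723 - 10 = 8713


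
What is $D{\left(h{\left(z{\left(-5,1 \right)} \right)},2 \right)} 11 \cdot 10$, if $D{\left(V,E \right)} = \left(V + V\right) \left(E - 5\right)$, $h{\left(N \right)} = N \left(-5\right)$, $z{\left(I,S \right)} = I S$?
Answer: $-16500$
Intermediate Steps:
$h{\left(N \right)} = - 5 N$
$D{\left(V,E \right)} = 2 V \left(-5 + E\right)$
$D{\left(h{\left(z{\left(-5,1 \right)} \right)},2 \right)} 11 \cdot 10 = 2 \left(- 5 \left(\left(-5\right) 1\right)\right) \left(-5 + 2\right) 11 \cdot 10 = 2 \left(\left(-5\right) \left(-5\right)\right) \left(-3\right) 11 \cdot 10 = 2 \cdot 25 \left(-3\right) 11 \cdot 10 = \left(-150\right) 11 \cdot 10 = \left(-1650\right) 10 = -16500$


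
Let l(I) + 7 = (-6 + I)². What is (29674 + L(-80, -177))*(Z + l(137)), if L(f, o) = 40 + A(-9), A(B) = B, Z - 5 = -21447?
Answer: -127375040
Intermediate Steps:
Z = -21442 (Z = 5 - 21447 = -21442)
l(I) = -7 + (-6 + I)²
L(f, o) = 31 (L(f, o) = 40 - 9 = 31)
(29674 + L(-80, -177))*(Z + l(137)) = (29674 + 31)*(-21442 + (-7 + (-6 + 137)²)) = 29705*(-21442 + (-7 + 131²)) = 29705*(-21442 + (-7 + 17161)) = 29705*(-21442 + 17154) = 29705*(-4288) = -127375040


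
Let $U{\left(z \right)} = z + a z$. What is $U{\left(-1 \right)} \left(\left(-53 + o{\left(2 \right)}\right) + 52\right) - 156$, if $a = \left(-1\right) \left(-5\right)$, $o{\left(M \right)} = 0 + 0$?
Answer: $-150$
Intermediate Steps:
$o{\left(M \right)} = 0$
$a = 5$
$U{\left(z \right)} = 6 z$ ($U{\left(z \right)} = z + 5 z = 6 z$)
$U{\left(-1 \right)} \left(\left(-53 + o{\left(2 \right)}\right) + 52\right) - 156 = 6 \left(-1\right) \left(\left(-53 + 0\right) + 52\right) - 156 = - 6 \left(-53 + 52\right) - 156 = \left(-6\right) \left(-1\right) - 156 = 6 - 156 = -150$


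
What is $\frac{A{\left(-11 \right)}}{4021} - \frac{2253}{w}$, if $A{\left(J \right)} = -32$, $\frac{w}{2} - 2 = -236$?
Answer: $\frac{3014779}{627276} \approx 4.8061$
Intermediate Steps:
$w = -468$ ($w = 4 + 2 \left(-236\right) = 4 - 472 = -468$)
$\frac{A{\left(-11 \right)}}{4021} - \frac{2253}{w} = - \frac{32}{4021} - \frac{2253}{-468} = \left(-32\right) \frac{1}{4021} - - \frac{751}{156} = - \frac{32}{4021} + \frac{751}{156} = \frac{3014779}{627276}$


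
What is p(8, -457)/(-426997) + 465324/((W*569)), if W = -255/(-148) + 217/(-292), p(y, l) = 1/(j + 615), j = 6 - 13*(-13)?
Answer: 10733339248514437/12859941238490 ≈ 834.63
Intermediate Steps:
j = 175 (j = 6 + 169 = 175)
p(y, l) = 1/790 (p(y, l) = 1/(175 + 615) = 1/790)
W = 5293/5402 (W = -255*(-1/148) + 217*(-1/292) = 255/148 - 217/292 = 5293/5402 ≈ 0.97982)
p(8, -457)/(-426997) + 465324/((W*569)) = (1/790)/(-426997) + 465324/(((5293/5402)*569)) = (1/790)*(-1/426997) + 465324/(3011717/5402) = -1/337327630 + 465324*(5402/3011717) = -1/337327630 + 2513680248/3011717 = 10733339248514437/12859941238490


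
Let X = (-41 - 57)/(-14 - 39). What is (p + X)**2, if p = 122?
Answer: 43086096/2809 ≈ 15339.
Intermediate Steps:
X = 98/53 (X = -98/(-53) = -98*(-1/53) = 98/53 ≈ 1.8491)
(p + X)**2 = (122 + 98/53)**2 = (6564/53)**2 = 43086096/2809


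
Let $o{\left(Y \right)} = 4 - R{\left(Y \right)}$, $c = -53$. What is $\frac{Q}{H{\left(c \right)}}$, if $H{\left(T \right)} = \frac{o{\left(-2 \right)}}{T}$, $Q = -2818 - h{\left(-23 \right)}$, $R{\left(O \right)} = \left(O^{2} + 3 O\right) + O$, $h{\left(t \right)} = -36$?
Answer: $\frac{73723}{4} \approx 18431.0$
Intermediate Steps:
$R{\left(O \right)} = O^{2} + 4 O$
$o{\left(Y \right)} = 4 - Y \left(4 + Y\right)$
$Q = -2782$ ($Q = -2818 - -36 = -2818 + 36 = -2782$)
$H{\left(T \right)} = \frac{8}{T}$ ($H{\left(T \right)} = \frac{4 - - 2 \left(4 - 2\right)}{T} = \frac{4 - \left(-2\right) 2}{T} = \frac{4 + 4}{T} = \frac{8}{T}$)
$\frac{Q}{H{\left(c \right)}} = - \frac{2782}{8 \frac{1}{-53}} = - \frac{2782}{8 \left(- \frac{1}{53}\right)} = - \frac{2782}{- \frac{8}{53}} = \left(-2782\right) \left(- \frac{53}{8}\right) = \frac{73723}{4}$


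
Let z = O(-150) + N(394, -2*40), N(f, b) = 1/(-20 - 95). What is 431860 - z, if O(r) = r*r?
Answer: 47076401/115 ≈ 4.0936e+5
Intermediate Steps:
O(r) = r**2
N(f, b) = -1/115 (N(f, b) = 1/(-115) = -1/115)
z = 2587499/115 (z = (-150)**2 - 1/115 = 22500 - 1/115 = 2587499/115 ≈ 22500.)
431860 - z = 431860 - 1*2587499/115 = 431860 - 2587499/115 = 47076401/115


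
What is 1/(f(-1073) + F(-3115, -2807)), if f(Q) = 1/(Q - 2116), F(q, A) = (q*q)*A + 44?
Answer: -3189/86858641621360 ≈ -3.6715e-11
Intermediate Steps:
F(q, A) = 44 + A*q² (F(q, A) = q²*A + 44 = A*q² + 44 = 44 + A*q²)
f(Q) = 1/(-2116 + Q)
1/(f(-1073) + F(-3115, -2807)) = 1/(1/(-2116 - 1073) + (44 - 2807*(-3115)²)) = 1/(1/(-3189) + (44 - 2807*9703225)) = 1/(-1/3189 + (44 - 27236952575)) = 1/(-1/3189 - 27236952531) = 1/(-86858641621360/3189) = -3189/86858641621360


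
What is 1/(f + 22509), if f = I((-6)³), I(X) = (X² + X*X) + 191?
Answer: 1/116012 ≈ 8.6198e-6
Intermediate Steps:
I(X) = 191 + 2*X² (I(X) = (X² + X²) + 191 = 2*X² + 191 = 191 + 2*X²)
f = 93503 (f = 191 + 2*((-6)³)² = 191 + 2*(-216)² = 191 + 2*46656 = 191 + 93312 = 93503)
1/(f + 22509) = 1/(93503 + 22509) = 1/116012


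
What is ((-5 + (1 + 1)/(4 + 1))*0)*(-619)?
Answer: 0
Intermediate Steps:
((-5 + (1 + 1)/(4 + 1))*0)*(-619) = ((-5 + 2/5)*0)*(-619) = -23/5*0*(-619) = 0*(-619) = 0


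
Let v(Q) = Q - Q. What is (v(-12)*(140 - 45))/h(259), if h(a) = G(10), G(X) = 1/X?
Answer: 0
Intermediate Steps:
h(a) = 1/10
v(Q) = 0
(v(-12)*(140 - 45))/h(259) = (0*(140 - 45))/(1/10) = (0*95)*10 = 0*10 = 0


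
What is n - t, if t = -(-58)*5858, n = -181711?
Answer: -521475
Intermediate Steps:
t = 339764 (t = -1*(-339764) = 339764)
n - t = -181711 - 1*339764 = -181711 - 339764 = -521475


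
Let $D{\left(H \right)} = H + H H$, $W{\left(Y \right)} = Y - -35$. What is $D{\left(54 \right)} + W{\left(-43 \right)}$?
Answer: $2962$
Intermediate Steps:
$W{\left(Y \right)} = 35 + Y$ ($W{\left(Y \right)} = Y + 35 = 35 + Y$)
$D{\left(H \right)} = H + H^{2}$
$D{\left(54 \right)} + W{\left(-43 \right)} = 54 \left(1 + 54\right) + \left(35 - 43\right) = 54 \cdot 55 - 8 = 2970 - 8 = 2962$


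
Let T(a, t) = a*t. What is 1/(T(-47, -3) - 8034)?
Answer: -1/7893 ≈ -0.00012669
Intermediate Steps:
1/(T(-47, -3) - 8034) = 1/(-47*(-3) - 8034) = 1/(141 - 8034) = 1/(-7893) = -1/7893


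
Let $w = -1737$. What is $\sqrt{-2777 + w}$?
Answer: $i \sqrt{4514} \approx 67.186 i$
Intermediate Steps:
$\sqrt{-2777 + w} = \sqrt{-2777 - 1737} = \sqrt{-4514} = i \sqrt{4514}$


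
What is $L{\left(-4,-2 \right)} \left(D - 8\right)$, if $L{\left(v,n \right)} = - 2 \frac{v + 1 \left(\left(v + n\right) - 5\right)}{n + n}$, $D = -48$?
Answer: $420$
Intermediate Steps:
$L{\left(v,n \right)} = - \frac{-5 + n + 2 v}{n}$ ($L{\left(v,n \right)} = - 2 \frac{v + 1 \left(\left(n + v\right) - 5\right)}{2 n} = - 2 \left(v + 1 \left(-5 + n + v\right)\right) \frac{1}{2 n} = - 2 \left(v + \left(-5 + n + v\right)\right) \frac{1}{2 n} = - 2 \left(-5 + n + 2 v\right) \frac{1}{2 n} = - 2 \frac{-5 + n + 2 v}{2 n} = - \frac{-5 + n + 2 v}{n}$)
$L{\left(-4,-2 \right)} \left(D - 8\right) = \frac{5 - -2 - -8}{-2} \left(-48 - 8\right) = - \frac{5 + 2 + 8}{2} \left(-56\right) = \left(- \frac{1}{2}\right) 15 \left(-56\right) = \left(- \frac{15}{2}\right) \left(-56\right) = 420$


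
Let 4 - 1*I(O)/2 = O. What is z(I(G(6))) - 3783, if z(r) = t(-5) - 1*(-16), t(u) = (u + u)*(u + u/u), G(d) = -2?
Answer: -3727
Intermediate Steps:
I(O) = 8 - 2*O
t(u) = 2*u*(1 + u) (t(u) = (2*u)*(u + 1) = (2*u)*(1 + u) = 2*u*(1 + u))
z(r) = 56 (z(r) = 2*(-5)*(1 - 5) - 1*(-16) = 2*(-5)*(-4) + 16 = 40 + 16 = 56)
z(I(G(6))) - 3783 = 56 - 3783 = -3727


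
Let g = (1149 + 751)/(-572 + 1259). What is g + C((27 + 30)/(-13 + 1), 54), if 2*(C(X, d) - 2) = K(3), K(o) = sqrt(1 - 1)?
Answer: 3274/687 ≈ 4.7656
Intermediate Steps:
K(o) = 0 (K(o) = sqrt(0) = 0)
C(X, d) = 2 (C(X, d) = 2 + (1/2)*0 = 2 + 0 = 2)
g = 1900/687 ≈ 2.7656
g + C((27 + 30)/(-13 + 1), 54) = 1900/687 + 2 = 3274/687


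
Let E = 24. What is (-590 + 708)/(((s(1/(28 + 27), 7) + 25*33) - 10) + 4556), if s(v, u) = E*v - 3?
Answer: 3245/147632 ≈ 0.021980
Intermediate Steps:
s(v, u) = -3 + 24*v (s(v, u) = 24*v - 3 = -3 + 24*v)
(-590 + 708)/(((s(1/(28 + 27), 7) + 25*33) - 10) + 4556) = (-590 + 708)/((((-3 + 24/(28 + 27)) + 25*33) - 10) + 4556) = 118/((((-3 + 24/55) + 825) - 10) + 4556) = 118/(((-141/55 + 825) - 10) + 4556) = 118/((45234/55 - 10) + 4556) = 118/(44684/55 + 4556) = 118/(295264/55) = 118*(55/295264) = 3245/147632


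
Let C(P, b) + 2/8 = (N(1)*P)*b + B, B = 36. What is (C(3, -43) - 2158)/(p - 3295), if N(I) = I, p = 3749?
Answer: -9005/1816 ≈ -4.9587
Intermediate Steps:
C(P, b) = 143/4 + P*b (C(P, b) = -¼ + ((1*P)*b + 36) = -¼ + (P*b + 36) = -¼ + (36 + P*b) = 143/4 + P*b)
(C(3, -43) - 2158)/(p - 3295) = ((143/4 + 3*(-43)) - 2158)/(3749 - 3295) = ((143/4 - 129) - 2158)/454 = (-373/4 - 2158)*(1/454) = -9005/4*1/454 = -9005/1816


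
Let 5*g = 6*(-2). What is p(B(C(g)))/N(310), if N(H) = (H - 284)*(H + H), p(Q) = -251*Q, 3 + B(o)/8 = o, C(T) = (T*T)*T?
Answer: 527853/251875 ≈ 2.0957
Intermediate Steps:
g = -12/5 (g = (6*(-2))/5 = (⅕)*(-12) = -12/5 ≈ -2.4000)
C(T) = T³ (C(T) = T²*T = T³)
B(o) = -24 + 8*o
N(H) = 2*H*(-284 + H) (N(H) = (-284 + H)*(2*H) = 2*H*(-284 + H))
p(B(C(g)))/N(310) = (-251*(-24 + 8*(-12/5)³))/((2*310*(-284 + 310))) = (-251*(-24 + 8*(-1728/125)))/((2*310*26)) = -251*(-24 - 13824/125)/16120 = -251*(-16824/125)*(1/16120) = (4222824/125)*(1/16120) = 527853/251875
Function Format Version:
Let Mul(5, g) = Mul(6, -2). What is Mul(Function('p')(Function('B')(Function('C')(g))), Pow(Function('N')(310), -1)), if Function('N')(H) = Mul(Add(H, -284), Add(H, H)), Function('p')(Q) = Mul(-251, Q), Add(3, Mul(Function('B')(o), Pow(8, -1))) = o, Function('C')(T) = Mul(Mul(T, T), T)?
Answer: Rational(527853, 251875) ≈ 2.0957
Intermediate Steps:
g = Rational(-12, 5) (g = Mul(Rational(1, 5), Mul(6, -2)) = Mul(Rational(1, 5), -12) = Rational(-12, 5) ≈ -2.4000)
Function('C')(T) = Pow(T, 3) (Function('C')(T) = Mul(Pow(T, 2), T) = Pow(T, 3))
Function('B')(o) = Add(-24, Mul(8, o))
Function('N')(H) = Mul(2, H, Add(-284, H)) (Function('N')(H) = Mul(Add(-284, H), Mul(2, H)) = Mul(2, H, Add(-284, H)))
Mul(Function('p')(Function('B')(Function('C')(g))), Pow(Function('N')(310), -1)) = Mul(Mul(-251, Add(-24, Mul(8, Pow(Rational(-12, 5), 3)))), Pow(Mul(2, 310, Add(-284, 310)), -1)) = Mul(Mul(-251, Add(-24, Mul(8, Rational(-1728, 125)))), Pow(Mul(2, 310, 26), -1)) = Mul(Mul(-251, Add(-24, Rational(-13824, 125))), Pow(16120, -1)) = Mul(Mul(-251, Rational(-16824, 125)), Rational(1, 16120)) = Mul(Rational(4222824, 125), Rational(1, 16120)) = Rational(527853, 251875)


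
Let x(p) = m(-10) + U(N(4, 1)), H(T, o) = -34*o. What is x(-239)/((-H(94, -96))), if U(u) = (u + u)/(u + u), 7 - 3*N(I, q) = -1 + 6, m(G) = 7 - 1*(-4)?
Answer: -1/272 ≈ -0.0036765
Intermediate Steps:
m(G) = 11 (m(G) = 7 + 4 = 11)
N(I, q) = 2/3 (N(I, q) = 7/3 - (-1 + 6)/3 = 7/3 - 1/3*5 = 7/3 - 5/3 = 2/3)
U(u) = 1 (U(u) = (2*u)/((2*u)) = (2*u)*(1/(2*u)) = 1)
x(p) = 12 (x(p) = 11 + 1 = 12)
x(-239)/((-H(94, -96))) = 12/((-(-34)*(-96))) = 12/((-1*3264)) = 12/(-3264) = 12*(-1/3264) = -1/272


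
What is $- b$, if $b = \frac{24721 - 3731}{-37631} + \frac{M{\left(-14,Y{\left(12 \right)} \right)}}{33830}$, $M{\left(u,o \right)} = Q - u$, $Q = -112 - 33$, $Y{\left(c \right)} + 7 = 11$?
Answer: $\frac{715021361}{1273056730} \approx 0.56166$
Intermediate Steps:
$Y{\left(c \right)} = 4$ ($Y{\left(c \right)} = -7 + 11 = 4$)
$Q = -145$ ($Q = -112 - 33 = -145$)
$M{\left(u,o \right)} = -145 - u$
$b = - \frac{715021361}{1273056730}$ ($b = \frac{24721 - 3731}{-37631} + \frac{-145 - -14}{33830} = 20990 \left(- \frac{1}{37631}\right) + \left(-145 + 14\right) \frac{1}{33830} = - \frac{20990}{37631} - \frac{131}{33830} = - \frac{715021361}{1273056730} \approx -0.56166$)
$- b = \left(-1\right) \left(- \frac{715021361}{1273056730}\right) = \frac{715021361}{1273056730}$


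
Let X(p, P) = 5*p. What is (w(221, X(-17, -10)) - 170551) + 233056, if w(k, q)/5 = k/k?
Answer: 62510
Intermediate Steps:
w(k, q) = 5 (w(k, q) = 5*(k/k) = 5*1 = 5)
(w(221, X(-17, -10)) - 170551) + 233056 = (5 - 170551) + 233056 = -170546 + 233056 = 62510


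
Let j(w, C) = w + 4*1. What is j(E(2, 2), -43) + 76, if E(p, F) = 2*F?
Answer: 84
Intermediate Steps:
j(w, C) = 4 + w (j(w, C) = w + 4 = 4 + w)
j(E(2, 2), -43) + 76 = (4 + 2*2) + 76 = (4 + 4) + 76 = 8 + 76 = 84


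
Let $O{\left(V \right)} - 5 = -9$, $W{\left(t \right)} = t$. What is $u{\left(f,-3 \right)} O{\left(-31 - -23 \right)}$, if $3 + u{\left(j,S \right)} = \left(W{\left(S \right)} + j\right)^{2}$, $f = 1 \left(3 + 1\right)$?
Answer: $8$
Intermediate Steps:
$f = 4$ ($f = 1 \cdot 4 = 4$)
$O{\left(V \right)} = -4$ ($O{\left(V \right)} = 5 - 9 = -4$)
$u{\left(j,S \right)} = -3 + \left(S + j\right)^{2}$
$u{\left(f,-3 \right)} O{\left(-31 - -23 \right)} = \left(-3 + \left(-3 + 4\right)^{2}\right) \left(-4\right) = \left(-3 + 1^{2}\right) \left(-4\right) = \left(-3 + 1\right) \left(-4\right) = \left(-2\right) \left(-4\right) = 8$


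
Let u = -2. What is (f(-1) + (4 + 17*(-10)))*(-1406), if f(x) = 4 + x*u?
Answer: 224960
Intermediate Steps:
f(x) = 4 - 2*x (f(x) = 4 + x*(-2) = 4 - 2*x)
(f(-1) + (4 + 17*(-10)))*(-1406) = ((4 - 2*(-1)) + (4 + 17*(-10)))*(-1406) = ((4 + 2) + (4 - 170))*(-1406) = (6 - 166)*(-1406) = -160*(-1406) = 224960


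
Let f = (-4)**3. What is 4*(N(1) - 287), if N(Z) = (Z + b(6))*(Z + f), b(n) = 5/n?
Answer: -1610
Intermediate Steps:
f = -64
N(Z) = (-64 + Z)*(5/6 + Z) (N(Z) = (Z + 5/6)*(Z - 64) = (Z + 5*(1/6))*(-64 + Z) = (Z + 5/6)*(-64 + Z) = (5/6 + Z)*(-64 + Z) = (-64 + Z)*(5/6 + Z))
4*(N(1) - 287) = 4*((-160/3 + 1**2 - 379/6*1) - 287) = 4*((-160/3 + 1 - 379/6) - 287) = 4*(-231/2 - 287) = 4*(-805/2) = -1610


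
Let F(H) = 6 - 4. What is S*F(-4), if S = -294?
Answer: -588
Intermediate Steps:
F(H) = 2
S*F(-4) = -294*2 = -588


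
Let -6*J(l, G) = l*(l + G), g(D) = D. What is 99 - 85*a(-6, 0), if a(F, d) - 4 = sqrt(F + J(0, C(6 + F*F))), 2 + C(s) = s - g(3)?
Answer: -241 - 85*I*sqrt(6) ≈ -241.0 - 208.21*I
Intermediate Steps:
C(s) = -5 + s (C(s) = -2 + (s - 1*3) = -2 + (s - 3) = -2 + (-3 + s) = -5 + s)
J(l, G) = -l*(G + l)/6 (J(l, G) = -l*(l + G)/6 = -l*(G + l)/6)
a(F, d) = 4 + sqrt(F) (a(F, d) = 4 + sqrt(F - 1/6*0*((-5 + (6 + F*F)) + 0)) = 4 + sqrt(F - 1/6*0*((-5 + (6 + F**2)) + 0)) = 4 + sqrt(F - 1/6*0*((1 + F**2) + 0)) = 4 + sqrt(F - 1/6*0*(1 + F**2)) = 4 + sqrt(F + 0) = 4 + sqrt(F))
99 - 85*a(-6, 0) = 99 - 85*(4 + sqrt(-6)) = 99 - 85*(4 + I*sqrt(6)) = 99 + (-340 - 85*I*sqrt(6)) = -241 - 85*I*sqrt(6)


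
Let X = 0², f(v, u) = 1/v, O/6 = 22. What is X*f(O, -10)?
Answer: 0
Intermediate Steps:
O = 132 (O = 6*22 = 132)
X = 0
X*f(O, -10) = 0/132 = 0*(1/132) = 0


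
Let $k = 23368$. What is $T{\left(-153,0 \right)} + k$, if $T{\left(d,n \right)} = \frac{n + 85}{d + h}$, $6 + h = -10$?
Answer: $\frac{3949107}{169} \approx 23368.0$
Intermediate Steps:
$h = -16$ ($h = -6 - 10 = -16$)
$T{\left(d,n \right)} = \frac{85 + n}{-16 + d}$ ($T{\left(d,n \right)} = \frac{n + 85}{d - 16} = \frac{85 + n}{-16 + d}$)
$T{\left(-153,0 \right)} + k = \frac{85 + 0}{-16 - 153} + 23368 = \frac{1}{-169} \cdot 85 + 23368 = \left(- \frac{1}{169}\right) 85 + 23368 = - \frac{85}{169} + 23368 = \frac{3949107}{169}$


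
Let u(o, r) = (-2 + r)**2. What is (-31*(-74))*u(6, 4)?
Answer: 9176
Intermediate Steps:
(-31*(-74))*u(6, 4) = (-31*(-74))*(-2 + 4)**2 = 2294*2**2 = 2294*4 = 9176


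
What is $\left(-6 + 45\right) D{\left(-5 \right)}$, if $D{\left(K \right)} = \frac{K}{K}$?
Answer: $39$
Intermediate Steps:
$D{\left(K \right)} = 1$
$\left(-6 + 45\right) D{\left(-5 \right)} = \left(-6 + 45\right) 1 = 39 \cdot 1 = 39$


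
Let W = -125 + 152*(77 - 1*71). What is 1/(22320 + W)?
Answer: 1/23107 ≈ 4.3277e-5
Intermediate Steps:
W = 787 (W = -125 + 152*(77 - 71) = -125 + 152*6 = -125 + 912 = 787)
1/(22320 + W) = 1/(22320 + 787) = 1/23107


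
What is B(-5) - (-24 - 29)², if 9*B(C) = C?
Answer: -25286/9 ≈ -2809.6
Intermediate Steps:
B(C) = C/9
B(-5) - (-24 - 29)² = (⅑)*(-5) - (-24 - 29)² = -5/9 - 1*(-53)² = -5/9 - 1*2809 = -5/9 - 2809 = -25286/9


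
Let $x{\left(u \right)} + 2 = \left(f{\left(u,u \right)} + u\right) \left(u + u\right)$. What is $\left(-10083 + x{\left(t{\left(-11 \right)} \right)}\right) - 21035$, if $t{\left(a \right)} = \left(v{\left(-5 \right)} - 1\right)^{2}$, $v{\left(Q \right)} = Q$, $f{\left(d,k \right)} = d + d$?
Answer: $-23344$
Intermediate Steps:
$f{\left(d,k \right)} = 2 d$
$t{\left(a \right)} = 36$ ($t{\left(a \right)} = \left(-5 - 1\right)^{2} = \left(-6\right)^{2} = 36$)
$x{\left(u \right)} = -2 + 6 u^{2}$ ($x{\left(u \right)} = -2 + \left(2 u + u\right) \left(u + u\right) = -2 + 3 u 2 u = -2 + 6 u^{2}$)
$\left(-10083 + x{\left(t{\left(-11 \right)} \right)}\right) - 21035 = \left(-10083 - \left(2 - 6 \cdot 36^{2}\right)\right) - 21035 = \left(-10083 + \left(-2 + 6 \cdot 1296\right)\right) - 21035 = \left(-10083 + \left(-2 + 7776\right)\right) - 21035 = \left(-10083 + 7774\right) - 21035 = -2309 - 21035 = -23344$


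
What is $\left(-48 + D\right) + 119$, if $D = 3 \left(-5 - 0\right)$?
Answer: $56$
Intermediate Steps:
$D = -15$ ($D = 3 \left(-5 + 0\right) = 3 \left(-5\right) = -15$)
$\left(-48 + D\right) + 119 = \left(-48 - 15\right) + 119 = -63 + 119 = 56$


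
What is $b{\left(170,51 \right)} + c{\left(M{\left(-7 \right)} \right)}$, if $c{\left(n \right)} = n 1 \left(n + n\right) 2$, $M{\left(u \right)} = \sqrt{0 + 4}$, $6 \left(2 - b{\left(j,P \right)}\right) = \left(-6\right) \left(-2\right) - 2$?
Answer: $\frac{49}{3} \approx 16.333$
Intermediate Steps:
$b{\left(j,P \right)} = \frac{1}{3}$ ($b{\left(j,P \right)} = 2 - \frac{\left(-6\right) \left(-2\right) - 2}{6} = 2 - \frac{12 - 2}{6} = 2 - \frac{5}{3} = \frac{1}{3}$)
$M{\left(u \right)} = 2$ ($M{\left(u \right)} = \sqrt{4} = 2$)
$c{\left(n \right)} = 4 n^{2}$ ($c{\left(n \right)} = n 1 \cdot 2 n 2 = n 2 n 2 = 2 n^{2} \cdot 2 = 4 n^{2}$)
$b{\left(170,51 \right)} + c{\left(M{\left(-7 \right)} \right)} = \frac{1}{3} + 4 \cdot 2^{2} = \frac{1}{3} + 4 \cdot 4 = \frac{1}{3} + 16 = \frac{49}{3}$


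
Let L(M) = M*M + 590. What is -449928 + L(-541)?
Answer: -156657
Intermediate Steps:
L(M) = 590 + M**2 (L(M) = M**2 + 590 = 590 + M**2)
-449928 + L(-541) = -449928 + (590 + (-541)**2) = -449928 + (590 + 292681) = -449928 + 293271 = -156657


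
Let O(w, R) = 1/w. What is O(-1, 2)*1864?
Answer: -1864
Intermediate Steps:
O(-1, 2)*1864 = 1864/(-1) = -1*1864 = -1864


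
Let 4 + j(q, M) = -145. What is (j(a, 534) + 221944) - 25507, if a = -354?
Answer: 196288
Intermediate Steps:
j(q, M) = -149 (j(q, M) = -4 - 145 = -149)
(j(a, 534) + 221944) - 25507 = (-149 + 221944) - 25507 = 221795 - 25507 = 196288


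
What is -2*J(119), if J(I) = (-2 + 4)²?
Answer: -8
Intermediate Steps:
J(I) = 4 (J(I) = 2² = 4)
-2*J(119) = -2*4 = -8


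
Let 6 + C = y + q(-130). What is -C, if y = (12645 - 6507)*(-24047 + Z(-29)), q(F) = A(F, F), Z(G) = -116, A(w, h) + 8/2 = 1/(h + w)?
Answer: 38561251041/260 ≈ 1.4831e+8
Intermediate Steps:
A(w, h) = -4 + 1/(h + w)
q(F) = (1 - 8*F)/(2*F) (q(F) = (1 - 4*F - 4*F)/(F + F) = (1 - 8*F)/((2*F)) = (1/(2*F))*(1 - 8*F) = (1 - 8*F)/(2*F))
y = -148312494 (y = (12645 - 6507)*(-24047 - 116) = 6138*(-24163) = -148312494)
C = -38561251041/260 (C = -6 + (-148312494 + (-4 + (1/2)/(-130))) = -6 + (-148312494 + (-4 + (1/2)*(-1/130))) = -6 + (-148312494 + (-4 - 1/260)) = -6 + (-148312494 - 1041/260) = -6 - 38561249481/260 = -38561251041/260 ≈ -1.4831e+8)
-C = -1*(-38561251041/260) = 38561251041/260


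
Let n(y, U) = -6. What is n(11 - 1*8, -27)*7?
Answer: -42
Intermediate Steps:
n(11 - 1*8, -27)*7 = -6*7 = -42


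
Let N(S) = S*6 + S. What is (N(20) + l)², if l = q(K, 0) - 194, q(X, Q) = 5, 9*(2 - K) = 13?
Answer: 2401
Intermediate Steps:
K = 5/9 (K = 2 - ⅑*13 = 2 - 13/9 = 5/9 ≈ 0.55556)
l = -189 (l = 5 - 194 = -189)
N(S) = 7*S (N(S) = 6*S + S = 7*S)
(N(20) + l)² = (7*20 - 189)² = (140 - 189)² = (-49)² = 2401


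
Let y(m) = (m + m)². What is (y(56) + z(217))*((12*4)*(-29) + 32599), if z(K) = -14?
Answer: 391023710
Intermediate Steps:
y(m) = 4*m² (y(m) = (2*m)² = 4*m²)
(y(56) + z(217))*((12*4)*(-29) + 32599) = (4*56² - 14)*((12*4)*(-29) + 32599) = (4*3136 - 14)*(48*(-29) + 32599) = (12544 - 14)*(-1392 + 32599) = 12530*31207 = 391023710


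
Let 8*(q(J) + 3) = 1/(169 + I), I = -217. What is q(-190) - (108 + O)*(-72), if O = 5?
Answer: 3123071/384 ≈ 8133.0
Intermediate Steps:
q(J) = -1153/384 (q(J) = -3 + 1/(8*(169 - 217)) = -3 + (1/8)/(-48) = -3 + (1/8)*(-1/48) = -3 - 1/384 = -1153/384)
q(-190) - (108 + O)*(-72) = -1153/384 - (108 + 5)*(-72) = -1153/384 - 113*(-72) = -1153/384 - 1*(-8136) = -1153/384 + 8136 = 3123071/384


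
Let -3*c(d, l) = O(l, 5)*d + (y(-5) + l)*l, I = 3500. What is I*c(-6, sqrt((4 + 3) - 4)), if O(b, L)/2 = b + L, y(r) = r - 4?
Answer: 66500 + 24500*sqrt(3) ≈ 1.0894e+5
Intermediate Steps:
y(r) = -4 + r
O(b, L) = 2*L + 2*b (O(b, L) = 2*(b + L) = 2*(L + b) = 2*L + 2*b)
c(d, l) = -d*(10 + 2*l)/3 - l*(-9 + l)/3 (c(d, l) = -((2*5 + 2*l)*d + ((-4 - 5) + l)*l)/3 = -((10 + 2*l)*d + (-9 + l)*l)/3 = -(d*(10 + 2*l) + l*(-9 + l))/3 = -d*(10 + 2*l)/3 - l*(-9 + l)/3)
I*c(-6, sqrt((4 + 3) - 4)) = 3500*(3*sqrt((4 + 3) - 4) - (sqrt((4 + 3) - 4))**2/3 - 2/3*(-6)*(5 + sqrt((4 + 3) - 4))) = 3500*(3*sqrt(7 - 4) - (sqrt(7 - 4))**2/3 - 2/3*(-6)*(5 + sqrt(7 - 4))) = 3500*(3*sqrt(3) - (sqrt(3))**2/3 - 2/3*(-6)*(5 + sqrt(3))) = 3500*(3*sqrt(3) - 1/3*3 + (20 + 4*sqrt(3))) = 3500*(3*sqrt(3) - 1 + (20 + 4*sqrt(3))) = 3500*(19 + 7*sqrt(3)) = 66500 + 24500*sqrt(3)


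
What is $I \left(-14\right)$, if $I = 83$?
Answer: $-1162$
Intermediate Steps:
$I \left(-14\right) = 83 \left(-14\right) = -1162$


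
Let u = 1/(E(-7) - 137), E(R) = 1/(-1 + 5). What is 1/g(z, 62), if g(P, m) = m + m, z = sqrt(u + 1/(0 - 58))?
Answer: 1/124 ≈ 0.0080645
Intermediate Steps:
E(R) = 1/4
u = -4/547 (u = 1/(1/4 - 137) = 1/(-547/4) = -4/547 ≈ -0.0073126)
z = I*sqrt(24714554)/31726 (z = sqrt(-4/547 + 1/(0 - 58)) = sqrt(-4/547 + 1/(-58)) = sqrt(-4/547 - 1/58) = sqrt(-779/31726) = I*sqrt(24714554)/31726 ≈ 0.1567*I)
g(P, m) = 2*m
1/g(z, 62) = 1/(2*62) = 1/124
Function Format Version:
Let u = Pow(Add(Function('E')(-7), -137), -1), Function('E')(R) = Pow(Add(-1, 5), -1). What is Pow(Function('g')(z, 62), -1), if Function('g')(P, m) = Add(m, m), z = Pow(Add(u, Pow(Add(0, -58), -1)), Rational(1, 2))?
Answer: Rational(1, 124) ≈ 0.0080645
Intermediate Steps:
Function('E')(R) = Rational(1, 4) (Function('E')(R) = Pow(4, -1) = Rational(1, 4))
u = Rational(-4, 547) (u = Pow(Add(Rational(1, 4), -137), -1) = Pow(Rational(-547, 4), -1) = Rational(-4, 547) ≈ -0.0073126)
z = Mul(Rational(1, 31726), I, Pow(24714554, Rational(1, 2))) (z = Pow(Add(Rational(-4, 547), Pow(Add(0, -58), -1)), Rational(1, 2)) = Pow(Add(Rational(-4, 547), Pow(-58, -1)), Rational(1, 2)) = Pow(Add(Rational(-4, 547), Rational(-1, 58)), Rational(1, 2)) = Pow(Rational(-779, 31726), Rational(1, 2)) = Mul(Rational(1, 31726), I, Pow(24714554, Rational(1, 2))) ≈ Mul(0.15670, I))
Function('g')(P, m) = Mul(2, m)
Pow(Function('g')(z, 62), -1) = Pow(Mul(2, 62), -1) = Pow(124, -1) = Rational(1, 124)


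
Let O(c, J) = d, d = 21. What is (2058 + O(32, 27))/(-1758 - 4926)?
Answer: -693/2228 ≈ -0.31104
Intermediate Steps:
O(c, J) = 21
(2058 + O(32, 27))/(-1758 - 4926) = (2058 + 21)/(-1758 - 4926) = 2079/(-6684) = 2079*(-1/6684) = -693/2228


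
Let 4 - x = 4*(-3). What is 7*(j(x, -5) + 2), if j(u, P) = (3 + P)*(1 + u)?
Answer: -224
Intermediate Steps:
x = 16 (x = 4 - 4*(-3) = 4 - 1*(-12) = 4 + 12 = 16)
j(u, P) = (1 + u)*(3 + P)
7*(j(x, -5) + 2) = 7*((3 - 5 + 3*16 - 5*16) + 2) = 7*((3 - 5 + 48 - 80) + 2) = 7*(-34 + 2) = 7*(-32) = -224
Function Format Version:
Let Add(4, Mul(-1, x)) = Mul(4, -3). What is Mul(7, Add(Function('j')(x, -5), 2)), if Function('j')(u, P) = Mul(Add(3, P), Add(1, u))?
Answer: -224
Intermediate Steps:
x = 16 (x = Add(4, Mul(-1, Mul(4, -3))) = Add(4, Mul(-1, -12)) = Add(4, 12) = 16)
Function('j')(u, P) = Mul(Add(1, u), Add(3, P))
Mul(7, Add(Function('j')(x, -5), 2)) = Mul(7, Add(Add(3, -5, Mul(3, 16), Mul(-5, 16)), 2)) = Mul(7, Add(Add(3, -5, 48, -80), 2)) = Mul(7, Add(-34, 2)) = Mul(7, -32) = -224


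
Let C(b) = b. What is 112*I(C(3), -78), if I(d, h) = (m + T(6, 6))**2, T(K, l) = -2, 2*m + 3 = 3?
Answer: 448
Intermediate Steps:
m = 0 (m = -3/2 + (1/2)*3 = -3/2 + 3/2 = 0)
I(d, h) = 4 (I(d, h) = (0 - 2)**2 = (-2)**2 = 4)
112*I(C(3), -78) = 112*4 = 448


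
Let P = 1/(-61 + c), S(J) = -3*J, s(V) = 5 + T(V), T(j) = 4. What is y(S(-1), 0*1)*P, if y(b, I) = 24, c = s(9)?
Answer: -6/13 ≈ -0.46154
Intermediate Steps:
s(V) = 9 (s(V) = 5 + 4 = 9)
c = 9
P = -1/52 (P = 1/(-61 + 9) = 1/(-52) = -1/52 ≈ -0.019231)
y(S(-1), 0*1)*P = 24*(-1/52) = -6/13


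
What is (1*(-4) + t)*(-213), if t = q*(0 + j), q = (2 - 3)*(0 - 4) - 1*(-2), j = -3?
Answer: 4686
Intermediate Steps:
q = 6 (q = -1*(-4) + 2 = 4 + 2 = 6)
t = -18 (t = 6*(0 - 3) = 6*(-3) = -18)
(1*(-4) + t)*(-213) = (1*(-4) - 18)*(-213) = (-4 - 18)*(-213) = -22*(-213) = 4686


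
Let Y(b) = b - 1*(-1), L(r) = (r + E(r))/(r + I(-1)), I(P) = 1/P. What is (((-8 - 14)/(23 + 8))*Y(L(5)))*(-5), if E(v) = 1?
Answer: 275/31 ≈ 8.8710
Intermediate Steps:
L(r) = (1 + r)/(-1 + r) (L(r) = (r + 1)/(r + 1/(-1)) = (1 + r)/(r - 1) = (1 + r)/(-1 + r))
Y(b) = 1 + b (Y(b) = b + 1 = 1 + b)
(((-8 - 14)/(23 + 8))*Y(L(5)))*(-5) = (((-8 - 14)/(23 + 8))*(1 + (1 + 5)/(-1 + 5)))*(-5) = ((-22/31)*(1 + 6/4))*(-5) = ((-22*1/31)*(1 + (¼)*6))*(-5) = -22*(1 + 3/2)/31*(-5) = -22/31*5/2*(-5) = -55/31*(-5) = 275/31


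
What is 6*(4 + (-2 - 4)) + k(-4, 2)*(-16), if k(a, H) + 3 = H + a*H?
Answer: 132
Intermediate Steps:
k(a, H) = -3 + H + H*a (k(a, H) = -3 + (H + a*H) = -3 + (H + H*a) = -3 + H + H*a)
6*(4 + (-2 - 4)) + k(-4, 2)*(-16) = 6*(4 + (-2 - 4)) + (-3 + 2 + 2*(-4))*(-16) = 6*(4 - 6) + (-3 + 2 - 8)*(-16) = 6*(-2) - 9*(-16) = -12 + 144 = 132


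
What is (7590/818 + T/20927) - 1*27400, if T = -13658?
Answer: -234446686357/8559143 ≈ -27391.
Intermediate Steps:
(7590/818 + T/20927) - 1*27400 = (7590/818 - 13658/20927) - 1*27400 = (7590*(1/818) - 13658*1/20927) - 27400 = (3795/409 - 13658/20927) - 27400 = 73831843/8559143 - 27400 = -234446686357/8559143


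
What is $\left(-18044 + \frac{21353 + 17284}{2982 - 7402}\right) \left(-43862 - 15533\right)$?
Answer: $\frac{947862436843}{884} \approx 1.0722 \cdot 10^{9}$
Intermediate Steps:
$\left(-18044 + \frac{21353 + 17284}{2982 - 7402}\right) \left(-43862 - 15533\right) = \left(-18044 + \frac{38637}{-4420}\right) \left(-59395\right) = \left(-18044 + 38637 \left(- \frac{1}{4420}\right)\right) \left(-59395\right) = \left(-18044 - \frac{38637}{4420}\right) \left(-59395\right) = \left(- \frac{79793117}{4420}\right) \left(-59395\right) = \frac{947862436843}{884}$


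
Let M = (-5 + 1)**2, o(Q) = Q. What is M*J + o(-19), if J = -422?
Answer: -6771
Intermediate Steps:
M = 16 (M = (-4)**2 = 16)
M*J + o(-19) = 16*(-422) - 19 = -6752 - 19 = -6771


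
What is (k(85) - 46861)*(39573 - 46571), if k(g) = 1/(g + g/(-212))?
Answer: 5881481857354/17935 ≈ 3.2793e+8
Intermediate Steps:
k(g) = 212/(211*g) (k(g) = 1/(g + g*(-1/212)) = 1/(g - g/212) = 1/(211*g/212) = 212/(211*g))
(k(85) - 46861)*(39573 - 46571) = ((212/211)/85 - 46861)*(39573 - 46571) = ((212/211)*(1/85) - 46861)*(-6998) = (212/17935 - 46861)*(-6998) = -840451823/17935*(-6998) = 5881481857354/17935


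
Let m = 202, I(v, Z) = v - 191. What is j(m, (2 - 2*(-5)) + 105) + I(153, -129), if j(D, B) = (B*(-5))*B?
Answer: -68483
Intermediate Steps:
I(v, Z) = -191 + v
j(D, B) = -5*B**2 (j(D, B) = (-5*B)*B = -5*B**2)
j(m, (2 - 2*(-5)) + 105) + I(153, -129) = -5*((2 - 2*(-5)) + 105)**2 + (-191 + 153) = -5*((2 + 10) + 105)**2 - 38 = -5*(12 + 105)**2 - 38 = -5*117**2 - 38 = -5*13689 - 38 = -68445 - 38 = -68483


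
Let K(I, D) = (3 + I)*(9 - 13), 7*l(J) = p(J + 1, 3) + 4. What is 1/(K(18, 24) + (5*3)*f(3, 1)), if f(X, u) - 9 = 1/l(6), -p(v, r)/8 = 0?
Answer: 4/309 ≈ 0.012945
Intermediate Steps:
p(v, r) = 0 (p(v, r) = -8*0 = 0)
l(J) = 4/7 (l(J) = (0 + 4)/7 = (1/7)*4 = 4/7)
K(I, D) = -12 - 4*I (K(I, D) = (3 + I)*(-4) = -12 - 4*I)
f(X, u) = 43/4 (f(X, u) = 9 + 1/(4/7) = 9 + 7/4 = 43/4)
1/(K(18, 24) + (5*3)*f(3, 1)) = 1/((-12 - 4*18) + (5*3)*(43/4)) = 1/((-12 - 72) + 15*(43/4)) = 1/(-84 + 645/4) = 1/(309/4) = 4/309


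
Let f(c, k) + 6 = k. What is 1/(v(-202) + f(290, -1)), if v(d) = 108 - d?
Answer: 1/303 ≈ 0.0033003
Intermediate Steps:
f(c, k) = -6 + k
1/(v(-202) + f(290, -1)) = 1/((108 - 1*(-202)) + (-6 - 1)) = 1/((108 + 202) - 7) = 1/(310 - 7) = 1/303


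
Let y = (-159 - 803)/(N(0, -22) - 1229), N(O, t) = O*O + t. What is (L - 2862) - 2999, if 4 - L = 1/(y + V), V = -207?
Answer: -1511075464/257995 ≈ -5857.0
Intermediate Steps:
N(O, t) = t + O² (N(O, t) = O² + t = t + O²)
y = 962/1251 (y = (-159 - 803)/((-22 + 0²) - 1229) = -962/((-22 + 0) - 1229) = -962/(-22 - 1229) = -962/(-1251) = -962*(-1/1251) = 962/1251 ≈ 0.76898)
L = 1033231/257995 (L = 4 - 1/(962/1251 - 207) = 4 - 1/(-257995/1251) = 4 - 1*(-1251/257995) = 4 + 1251/257995 = 1033231/257995 ≈ 4.0049)
(L - 2862) - 2999 = (1033231/257995 - 2862) - 2999 = -737348459/257995 - 2999 = -1511075464/257995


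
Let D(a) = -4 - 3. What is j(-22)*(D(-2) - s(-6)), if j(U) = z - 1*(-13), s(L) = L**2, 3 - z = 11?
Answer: -215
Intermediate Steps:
z = -8 (z = 3 - 1*11 = 3 - 11 = -8)
j(U) = 5 (j(U) = -8 - 1*(-13) = -8 + 13 = 5)
D(a) = -7
j(-22)*(D(-2) - s(-6)) = 5*(-7 - 1*(-6)**2) = 5*(-7 - 1*36) = 5*(-7 - 36) = 5*(-43) = -215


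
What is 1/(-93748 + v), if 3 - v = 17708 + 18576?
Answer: -1/130029 ≈ -7.6906e-6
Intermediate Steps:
v = -36281 (v = 3 - (17708 + 18576) = 3 - 1*36284 = 3 - 36284 = -36281)
1/(-93748 + v) = 1/(-93748 - 36281) = 1/(-130029) = -1/130029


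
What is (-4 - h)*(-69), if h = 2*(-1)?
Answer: 138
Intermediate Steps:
h = -2
(-4 - h)*(-69) = (-4 - 1*(-2))*(-69) = (-4 + 2)*(-69) = -2*(-69) = 138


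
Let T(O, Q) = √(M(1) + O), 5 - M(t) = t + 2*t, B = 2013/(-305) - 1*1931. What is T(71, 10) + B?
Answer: -9688/5 + √73 ≈ -1929.1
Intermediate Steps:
B = -9688/5 (B = 2013*(-1/305) - 1931 = -33/5 - 1931 = -9688/5 ≈ -1937.6)
M(t) = 5 - 3*t (M(t) = 5 - (t + 2*t) = 5 - 3*t)
T(O, Q) = √(2 + O) (T(O, Q) = √((5 - 3*1) + O) = √((5 - 3) + O) = √(2 + O))
T(71, 10) + B = √(2 + 71) - 9688/5 = √73 - 9688/5 = -9688/5 + √73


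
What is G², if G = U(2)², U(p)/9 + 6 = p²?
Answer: 104976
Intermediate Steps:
U(p) = -54 + 9*p²
G = 324 (G = (-54 + 9*2²)² = (-54 + 9*4)² = (-54 + 36)² = (-18)² = 324)
G² = 324² = 104976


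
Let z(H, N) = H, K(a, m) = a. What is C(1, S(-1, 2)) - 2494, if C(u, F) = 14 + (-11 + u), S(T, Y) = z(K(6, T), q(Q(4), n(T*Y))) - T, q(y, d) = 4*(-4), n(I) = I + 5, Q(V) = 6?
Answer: -2490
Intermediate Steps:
n(I) = 5 + I
q(y, d) = -16
S(T, Y) = 6 - T
C(u, F) = 3 + u
C(1, S(-1, 2)) - 2494 = (3 + 1) - 2494 = 4 - 2494 = -2490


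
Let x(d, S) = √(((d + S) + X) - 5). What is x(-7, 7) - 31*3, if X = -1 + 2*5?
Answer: -91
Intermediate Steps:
X = 9 (X = -1 + 10 = 9)
x(d, S) = √(4 + S + d) (x(d, S) = √(((d + S) + 9) - 5) = √(((S + d) + 9) - 5) = √((9 + S + d) - 5) = √(4 + S + d))
x(-7, 7) - 31*3 = √(4 + 7 - 7) - 31*3 = √4 - 93 = 2 - 93 = -91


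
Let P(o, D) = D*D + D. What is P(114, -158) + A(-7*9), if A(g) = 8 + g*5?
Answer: 24499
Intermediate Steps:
P(o, D) = D + D² (P(o, D) = D² + D = D + D²)
A(g) = 8 + 5*g
P(114, -158) + A(-7*9) = -158*(1 - 158) + (8 + 5*(-7*9)) = -158*(-157) + (8 + 5*(-63)) = 24806 + (8 - 315) = 24806 - 307 = 24499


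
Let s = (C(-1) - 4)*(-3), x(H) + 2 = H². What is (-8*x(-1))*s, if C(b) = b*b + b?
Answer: 96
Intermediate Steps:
x(H) = -2 + H²
C(b) = b + b² (C(b) = b² + b = b + b²)
s = 12 (s = (-(1 - 1) - 4)*(-3) = (-1*0 - 4)*(-3) = (0 - 4)*(-3) = -4*(-3) = 12)
(-8*x(-1))*s = -8*(-2 + (-1)²)*12 = -8*(-2 + 1)*12 = -8*(-1)*12 = 8*12 = 96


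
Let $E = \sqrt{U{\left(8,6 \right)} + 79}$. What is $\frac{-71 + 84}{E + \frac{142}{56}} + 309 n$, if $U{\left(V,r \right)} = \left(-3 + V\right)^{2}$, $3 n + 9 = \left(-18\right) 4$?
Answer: $- \frac{638223629}{76495} + \frac{20384 \sqrt{26}}{76495} \approx -8342.0$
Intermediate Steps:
$n = -27$ ($n = -3 + \frac{\left(-18\right) 4}{3} = -3 + \frac{1}{3} \left(-72\right) = -3 - 24 = -27$)
$E = 2 \sqrt{26}$ ($E = \sqrt{\left(-3 + 8\right)^{2} + 79} = \sqrt{5^{2} + 79} = \sqrt{25 + 79} = \sqrt{104} = 2 \sqrt{26} \approx 10.198$)
$\frac{-71 + 84}{E + \frac{142}{56}} + 309 n = \frac{-71 + 84}{2 \sqrt{26} + \frac{142}{56}} + 309 \left(-27\right) = \frac{13}{2 \sqrt{26} + 142 \cdot \frac{1}{56}} - 8343 = \frac{13}{2 \sqrt{26} + \frac{71}{28}} - 8343 = \frac{13}{\frac{71}{28} + 2 \sqrt{26}} - 8343 = -8343 + \frac{13}{\frac{71}{28} + 2 \sqrt{26}}$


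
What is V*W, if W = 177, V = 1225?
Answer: 216825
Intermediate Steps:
V*W = 1225*177 = 216825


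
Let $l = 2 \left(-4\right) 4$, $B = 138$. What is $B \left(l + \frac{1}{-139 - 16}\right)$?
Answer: $- \frac{684618}{155} \approx -4416.9$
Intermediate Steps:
$l = -32$ ($l = \left(-8\right) 4 = -32$)
$B \left(l + \frac{1}{-139 - 16}\right) = 138 \left(-32 + \frac{1}{-139 - 16}\right) = 138 \left(-32 + \frac{1}{-155}\right) = 138 \left(-32 - \frac{1}{155}\right) = 138 \left(- \frac{4961}{155}\right) = - \frac{684618}{155}$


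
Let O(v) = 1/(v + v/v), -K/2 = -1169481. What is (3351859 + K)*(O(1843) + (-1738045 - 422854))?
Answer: -22676201662806855/1844 ≈ -1.2297e+13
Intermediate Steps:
K = 2338962 (K = -2*(-1169481) = 2338962)
O(v) = 1/(1 + v) (O(v) = 1/(v + 1) = 1/(1 + v))
(3351859 + K)*(O(1843) + (-1738045 - 422854)) = (3351859 + 2338962)*(1/(1 + 1843) + (-1738045 - 422854)) = 5690821*(1/1844 - 2160899) = 5690821*(-3984697755/1844) = -22676201662806855/1844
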